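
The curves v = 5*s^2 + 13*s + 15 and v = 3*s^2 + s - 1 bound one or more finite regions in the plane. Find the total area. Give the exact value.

8/3

Set the curves equal: 5*s^2 + 13*s + 15 = 3*s^2 + s - 1, so 2*s^2 + 12*s + 16 = 0, which factors as 2*(s + 2)*(s + 4) = 0. The curves meet at s = -4, -2.
On [-4, -2], v = 3*s^2 + s - 1 is on top; that piece has area ∫[-4,-2] (-(2*s^2 + 12*s + 16)) ds = 8/3.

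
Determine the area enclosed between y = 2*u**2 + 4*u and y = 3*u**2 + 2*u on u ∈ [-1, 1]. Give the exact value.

The difference (2*u**2 + 4*u) - (3*u**2 + 2*u) = -u**2 + 2*u changes sign at u = 0 inside [-1, 1], so split the integral there.
∫[-1,0] (-u**2 + 2*u) du = -4/3; the area of that piece is 4/3.
∫[0,1] (-u**2 + 2*u) du = 2/3.
Total area = 4/3 + 2/3 = 2.

2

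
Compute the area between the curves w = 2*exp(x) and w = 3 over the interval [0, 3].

-13 - 6*log(2) + 6*log(3) + 2*exp(3)

The difference (2*exp(x)) - (3) = 2*exp(x) - 3 changes sign at x = log(3/2) inside [0, 3], so split the integral there.
∫[0,log(3/2)] (2*exp(x) - 3) dx = log(8/27) + 1; the area of that piece is -1 + log(27/8).
∫[log(3/2),3] (2*exp(x) - 3) dx = -12 - 3*log(2) + 3*log(3) + 2*exp(3).
Total area = (-1 + log(27/8)) + (-12 - 3*log(2) + 3*log(3) + 2*exp(3)) = -13 - 6*log(2) + 6*log(3) + 2*exp(3).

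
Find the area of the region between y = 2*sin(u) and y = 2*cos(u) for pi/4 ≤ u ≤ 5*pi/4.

On [pi/4, 5*pi/4], (2*sin(u)) - (2*cos(u)) = 2*sin(u) - 2*cos(u) is ≥ 0 throughout, so the area is a single integral of |2*sin(u) - 2*cos(u)|.
∫[pi/4,5*pi/4] (2*sin(u) - 2*cos(u)) du = 4*sqrt(2).

4*sqrt(2)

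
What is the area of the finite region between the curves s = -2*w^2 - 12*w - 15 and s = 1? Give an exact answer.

8/3

Both boundary curves give s as a function of w, so integrate with respect to w. Setting them equal: -2*w^2 - 12*w - 16 = 0, i.e. -2*(w + 2)*(w + 4) = 0, so they meet at w = -4, -2.
For w in [-4, -2], s = -2*w^2 - 12*w - 15 is on the right; area = ∫[-4,-2] (-2*w^2 - 12*w - 16) dw = 8/3.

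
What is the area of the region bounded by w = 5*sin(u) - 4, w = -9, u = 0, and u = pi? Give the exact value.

10 + 5*pi

On [0, pi], (5*sin(u) - 4) - (-9) = 5*sin(u) + 5 is ≥ 0 throughout, so the area is a single integral of |5*sin(u) + 5|.
∫[0,pi] (5*sin(u) + 5) du = 10 + 5*pi.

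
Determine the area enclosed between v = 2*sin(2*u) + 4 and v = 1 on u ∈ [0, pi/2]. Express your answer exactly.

On [0, pi/2], (2*sin(2*u) + 4) - (1) = 2*sin(2*u) + 3 is ≥ 0 throughout, so the area is a single integral of |2*sin(2*u) + 3|.
∫[0,pi/2] (2*sin(2*u) + 3) du = 2 + 3*pi/2.

2 + 3*pi/2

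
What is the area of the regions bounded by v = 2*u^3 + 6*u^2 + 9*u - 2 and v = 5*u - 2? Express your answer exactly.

Set the curves equal: 2*u^3 + 6*u^2 + 9*u - 2 = 5*u - 2, so 2*u^3 + 6*u^2 + 4*u = 0, which factors as 2*u*(u + 1)*(u + 2) = 0. The curves meet at u = -2, -1, 0.
On [-2, -1], v = 2*u^3 + 6*u^2 + 9*u - 2 is on top; that piece has area ∫[-2,-1] (2*u^3 + 6*u^2 + 4*u) du = 1/2.
On [-1, 0], v = 5*u - 2 is on top; that piece has area ∫[-1,0] (-(2*u^3 + 6*u^2 + 4*u)) du = 1/2.
Total enclosed area = 1/2 + 1/2 = 1.

1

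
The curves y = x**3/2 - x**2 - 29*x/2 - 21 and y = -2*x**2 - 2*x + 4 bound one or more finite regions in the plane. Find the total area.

Set the curves equal: x**3/2 - x**2 - 29*x/2 - 21 = -2*x**2 - 2*x + 4, so x**3/2 + x**2 - 25*x/2 - 25 = 0, which factors as (x - 5)*(x + 2)*(x + 5)/2 = 0. The curves meet at x = -5, -2, 5.
On [-5, -2], y = x**3/2 - x**2 - 29*x/2 - 21 is on top; that piece has area ∫[-5,-2] (x**3/2 + x**2 - 25*x/2 - 25) dx = 153/8.
On [-2, 5], y = -2*x**2 - 2*x + 4 is on top; that piece has area ∫[-2,5] (-(x**3/2 + x**2 - 25*x/2 - 25)) dx = 4459/24.
Total enclosed area = 153/8 + 4459/24 = 2459/12.

2459/12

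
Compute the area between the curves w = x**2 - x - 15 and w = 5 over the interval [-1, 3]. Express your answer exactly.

On [-1, 3], (x**2 - x - 15) - (5) = x**2 - x - 20 is ≤ 0 throughout, so the area is a single integral of |x**2 - x - 20|.
∫[-1,3] (x**2 - x - 20) dx = -224/3; the area of that piece is 224/3.

224/3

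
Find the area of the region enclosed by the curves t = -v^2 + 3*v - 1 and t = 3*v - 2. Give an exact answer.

Both boundary curves give t as a function of v, so integrate with respect to v. Setting them equal: -v^2 + 1 = 0, i.e. -(v - 1)*(v + 1) = 0, so they meet at v = -1, 1.
For v in [-1, 1], t = -v^2 + 3*v - 1 is on the right; area = ∫[-1,1] (-v^2 + 1) dv = 4/3.

4/3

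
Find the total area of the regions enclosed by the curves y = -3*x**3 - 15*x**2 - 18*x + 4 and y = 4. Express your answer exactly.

Set the curves equal: -3*x**3 - 15*x**2 - 18*x + 4 = 4, so -3*x**3 - 15*x**2 - 18*x = 0, which factors as -3*x*(x + 2)*(x + 3) = 0. The curves meet at x = -3, -2, 0.
On [-3, -2], y = 4 is on top; that piece has area ∫[-3,-2] (-(-3*x**3 - 15*x**2 - 18*x)) dx = 5/4.
On [-2, 0], y = -3*x**3 - 15*x**2 - 18*x + 4 is on top; that piece has area ∫[-2,0] (-3*x**3 - 15*x**2 - 18*x) dx = 8.
Total enclosed area = 5/4 + 8 = 37/4.

37/4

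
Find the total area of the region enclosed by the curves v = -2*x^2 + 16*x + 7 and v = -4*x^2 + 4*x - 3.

Set the curves equal: -2*x^2 + 16*x + 7 = -4*x^2 + 4*x - 3, so 2*x^2 + 12*x + 10 = 0, which factors as 2*(x + 1)*(x + 5) = 0. The curves meet at x = -5, -1.
On [-5, -1], v = -4*x^2 + 4*x - 3 is on top; that piece has area ∫[-5,-1] (-(2*x^2 + 12*x + 10)) dx = 64/3.

64/3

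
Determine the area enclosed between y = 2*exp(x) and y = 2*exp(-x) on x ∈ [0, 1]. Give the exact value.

On [0, 1], (2*exp(x)) - (2*exp(-x)) = 2*exp(x) - 2*exp(-x) is ≥ 0 throughout, so the area is a single integral of |2*exp(x) - 2*exp(-x)|.
∫[0,1] (2*exp(x) - 2*exp(-x)) dx = -4 + 2*exp(-1) + 2*exp(1).

-4 + 2*exp(-1) + 2*exp(1)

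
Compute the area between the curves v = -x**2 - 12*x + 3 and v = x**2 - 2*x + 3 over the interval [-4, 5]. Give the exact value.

The difference (-x**2 - 12*x + 3) - (x**2 - 2*x + 3) = -2*x**2 - 10*x changes sign at x = 0 inside [-4, 5], so split the integral there.
∫[-4,0] (-2*x**2 - 10*x) dx = 112/3.
∫[0,5] (-2*x**2 - 10*x) dx = -625/3; the area of that piece is 625/3.
Total area = 112/3 + 625/3 = 737/3.

737/3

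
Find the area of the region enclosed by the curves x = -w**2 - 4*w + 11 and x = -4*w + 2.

Both boundary curves give x as a function of w, so integrate with respect to w. Setting them equal: -w**2 + 9 = 0, i.e. -(w - 3)*(w + 3) = 0, so they meet at w = -3, 3.
For w in [-3, 3], x = -w**2 - 4*w + 11 is on the right; area = ∫[-3,3] (-w**2 + 9) dw = 36.

36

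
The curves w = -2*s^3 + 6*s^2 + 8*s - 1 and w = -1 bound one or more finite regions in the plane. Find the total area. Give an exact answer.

131/2

Set the curves equal: -2*s^3 + 6*s^2 + 8*s - 1 = -1, so -2*s^3 + 6*s^2 + 8*s = 0, which factors as -2*s*(s - 4)*(s + 1) = 0. The curves meet at s = -1, 0, 4.
On [-1, 0], w = -1 is on top; that piece has area ∫[-1,0] (-(-2*s^3 + 6*s^2 + 8*s)) ds = 3/2.
On [0, 4], w = -2*s^3 + 6*s^2 + 8*s - 1 is on top; that piece has area ∫[0,4] (-2*s^3 + 6*s^2 + 8*s) ds = 64.
Total enclosed area = 3/2 + 64 = 131/2.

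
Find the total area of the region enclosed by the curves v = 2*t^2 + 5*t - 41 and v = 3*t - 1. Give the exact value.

Set the curves equal: 2*t^2 + 5*t - 41 = 3*t - 1, so 2*t^2 + 2*t - 40 = 0, which factors as 2*(t - 4)*(t + 5) = 0. The curves meet at t = -5, 4.
On [-5, 4], v = 3*t - 1 is on top; that piece has area ∫[-5,4] (-(2*t^2 + 2*t - 40)) dt = 243.

243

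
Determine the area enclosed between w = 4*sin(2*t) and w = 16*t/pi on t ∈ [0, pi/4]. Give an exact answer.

2 - pi/2

On [0, pi/4], (4*sin(2*t)) - (16*t/pi) = -16*t/pi + 4*sin(2*t) is ≥ 0 throughout, so the area is a single integral of |-16*t/pi + 4*sin(2*t)|.
∫[0,pi/4] (-16*t/pi + 4*sin(2*t)) dt = 2 - pi/2.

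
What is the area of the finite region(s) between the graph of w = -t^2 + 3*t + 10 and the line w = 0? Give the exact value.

The curve meets the t-axis where -t^2 + 3*t + 10 = 0, i.e. -(t - 5)*(t + 2) = 0, at t = -2, 5.
On [-2, 5] the curve lies above the axis; ∫[-2,5] (-t^2 + 3*t + 10) dt = 343/6, giving area 343/6.

343/6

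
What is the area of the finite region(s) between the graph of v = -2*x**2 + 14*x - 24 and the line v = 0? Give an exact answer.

The curve meets the x-axis where -2*x**2 + 14*x - 24 = 0, i.e. -2*(x - 4)*(x - 3) = 0, at x = 3, 4.
On [3, 4] the curve lies above the axis; ∫[3,4] (-2*x**2 + 14*x - 24) dx = 1/3, giving area 1/3.

1/3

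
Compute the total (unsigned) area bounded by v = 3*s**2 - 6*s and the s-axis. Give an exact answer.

4

The curve meets the s-axis where 3*s**2 - 6*s = 0, i.e. 3*s*(s - 2) = 0, at s = 0, 2.
On [0, 2] the curve lies below the axis; ∫[0,2] (3*s**2 - 6*s) ds = -4, giving area 4.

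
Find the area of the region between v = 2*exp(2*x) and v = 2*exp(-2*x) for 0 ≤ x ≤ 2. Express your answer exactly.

On [0, 2], (2*exp(2*x)) - (2*exp(-2*x)) = 2*exp(2*x) - 2*exp(-2*x) is ≥ 0 throughout, so the area is a single integral of |2*exp(2*x) - 2*exp(-2*x)|.
∫[0,2] (2*exp(2*x) - 2*exp(-2*x)) dx = -2 + exp(-4) + exp(4).

-2 + exp(-4) + exp(4)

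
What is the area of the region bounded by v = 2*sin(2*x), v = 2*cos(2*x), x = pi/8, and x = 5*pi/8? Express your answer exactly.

On [pi/8, 5*pi/8], (2*sin(2*x)) - (2*cos(2*x)) = 2*sin(2*x) - 2*cos(2*x) is ≥ 0 throughout, so the area is a single integral of |2*sin(2*x) - 2*cos(2*x)|.
∫[pi/8,5*pi/8] (2*sin(2*x) - 2*cos(2*x)) dx = 2*sqrt(2).

2*sqrt(2)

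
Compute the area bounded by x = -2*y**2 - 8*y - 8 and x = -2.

8/3

Both boundary curves give x as a function of y, so integrate with respect to y. Setting them equal: -2*y**2 - 8*y - 6 = 0, i.e. -2*(y + 1)*(y + 3) = 0, so they meet at y = -3, -1.
For y in [-3, -1], x = -2*y**2 - 8*y - 8 is on the right; area = ∫[-3,-1] (-2*y**2 - 8*y - 6) dy = 8/3.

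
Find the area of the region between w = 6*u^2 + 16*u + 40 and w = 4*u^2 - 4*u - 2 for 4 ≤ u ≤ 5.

518/3

On [4, 5], (6*u^2 + 16*u + 40) - (4*u^2 - 4*u - 2) = 2*u^2 + 20*u + 42 is ≥ 0 throughout, so the area is a single integral of |2*u^2 + 20*u + 42|.
∫[4,5] (2*u^2 + 20*u + 42) du = 518/3.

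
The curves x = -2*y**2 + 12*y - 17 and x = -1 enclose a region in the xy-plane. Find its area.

8/3

Both boundary curves give x as a function of y, so integrate with respect to y. Setting them equal: -2*y**2 + 12*y - 16 = 0, i.e. -2*(y - 4)*(y - 2) = 0, so they meet at y = 2, 4.
For y in [2, 4], x = -2*y**2 + 12*y - 17 is on the right; area = ∫[2,4] (-2*y**2 + 12*y - 16) dy = 8/3.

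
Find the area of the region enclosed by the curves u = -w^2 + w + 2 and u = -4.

Both boundary curves give u as a function of w, so integrate with respect to w. Setting them equal: -w^2 + w + 6 = 0, i.e. -(w - 3)*(w + 2) = 0, so they meet at w = -2, 3.
For w in [-2, 3], u = -w^2 + w + 2 is on the right; area = ∫[-2,3] (-w^2 + w + 6) dw = 125/6.

125/6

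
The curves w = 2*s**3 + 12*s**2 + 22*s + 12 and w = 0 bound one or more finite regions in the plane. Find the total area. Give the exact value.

Set the curves equal: 2*s**3 + 12*s**2 + 22*s + 12 = 0, so 2*s**3 + 12*s**2 + 22*s + 12 = 0, which factors as 2*(s + 1)*(s + 2)*(s + 3) = 0. The curves meet at s = -3, -2, -1.
On [-3, -2], w = 2*s**3 + 12*s**2 + 22*s + 12 is on top; that piece has area ∫[-3,-2] (2*s**3 + 12*s**2 + 22*s + 12) ds = 1/2.
On [-2, -1], w = 0 is on top; that piece has area ∫[-2,-1] (-(2*s**3 + 12*s**2 + 22*s + 12)) ds = 1/2.
Total enclosed area = 1/2 + 1/2 = 1.

1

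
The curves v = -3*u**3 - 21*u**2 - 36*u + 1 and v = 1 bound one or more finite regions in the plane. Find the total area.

71/2

Set the curves equal: -3*u**3 - 21*u**2 - 36*u + 1 = 1, so -3*u**3 - 21*u**2 - 36*u = 0, which factors as -3*u*(u + 3)*(u + 4) = 0. The curves meet at u = -4, -3, 0.
On [-4, -3], v = 1 is on top; that piece has area ∫[-4,-3] (-(-3*u**3 - 21*u**2 - 36*u)) du = 7/4.
On [-3, 0], v = -3*u**3 - 21*u**2 - 36*u + 1 is on top; that piece has area ∫[-3,0] (-3*u**3 - 21*u**2 - 36*u) du = 135/4.
Total enclosed area = 7/4 + 135/4 = 71/2.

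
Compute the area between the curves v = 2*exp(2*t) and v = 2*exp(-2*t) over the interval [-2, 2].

-4 + 2*exp(-4) + 2*exp(4)

The difference (2*exp(2*t)) - (2*exp(-2*t)) = 2*exp(2*t) - 2*exp(-2*t) changes sign at t = 0 inside [-2, 2], so split the integral there.
∫[-2,0] (2*exp(2*t) - 2*exp(-2*t)) dt = -exp(4) - exp(-4) + 2; the area of that piece is -2 + exp(-4) + exp(4).
∫[0,2] (2*exp(2*t) - 2*exp(-2*t)) dt = -2 + exp(-4) + exp(4).
Total area = (-2 + exp(-4) + exp(4)) + (-2 + exp(-4) + exp(4)) = -4 + 2*exp(-4) + 2*exp(4).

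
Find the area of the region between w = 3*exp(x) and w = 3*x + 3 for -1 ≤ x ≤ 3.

On [-1, 3], (3*exp(x)) - (3*x + 3) = -3*x + 3*exp(x) - 3 is ≥ 0 throughout, so the area is a single integral of |-3*x + 3*exp(x) - 3|.
∫[-1,3] (-3*x + 3*exp(x) - 3) dx = -24 - 3*exp(-1) + 3*exp(3).

-24 - 3*exp(-1) + 3*exp(3)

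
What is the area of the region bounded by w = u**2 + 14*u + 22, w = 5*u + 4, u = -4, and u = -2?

3

The difference (u**2 + 14*u + 22) - (5*u + 4) = u**2 + 9*u + 18 changes sign at u = -3 inside [-4, -2], so split the integral there.
∫[-4,-3] (u**2 + 9*u + 18) du = -7/6; the area of that piece is 7/6.
∫[-3,-2] (u**2 + 9*u + 18) du = 11/6.
Total area = 7/6 + 11/6 = 3.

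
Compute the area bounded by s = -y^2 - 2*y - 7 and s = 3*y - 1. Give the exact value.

1/6

Both boundary curves give s as a function of y, so integrate with respect to y. Setting them equal: -y^2 - 5*y - 6 = 0, i.e. -(y + 2)*(y + 3) = 0, so they meet at y = -3, -2.
For y in [-3, -2], s = -y^2 - 2*y - 7 is on the right; area = ∫[-3,-2] (-y^2 - 5*y - 6) dy = 1/6.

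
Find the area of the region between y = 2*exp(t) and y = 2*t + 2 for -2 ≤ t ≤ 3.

On [-2, 3], (2*exp(t)) - (2*t + 2) = -2*t + 2*exp(t) - 2 is ≥ 0 throughout, so the area is a single integral of |-2*t + 2*exp(t) - 2|.
∫[-2,3] (-2*t + 2*exp(t) - 2) dt = -15 - 2*exp(-2) + 2*exp(3).

-15 - 2*exp(-2) + 2*exp(3)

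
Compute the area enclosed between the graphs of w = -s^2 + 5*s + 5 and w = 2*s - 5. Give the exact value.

343/6

Set the curves equal: -s^2 + 5*s + 5 = 2*s - 5, so -s^2 + 3*s + 10 = 0, which factors as -(s - 5)*(s + 2) = 0. The curves meet at s = -2, 5.
On [-2, 5], w = -s^2 + 5*s + 5 is on top; that piece has area ∫[-2,5] (-s^2 + 3*s + 10) ds = 343/6.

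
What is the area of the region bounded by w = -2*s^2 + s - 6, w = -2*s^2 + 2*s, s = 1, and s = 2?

15/2

On [1, 2], (-2*s^2 + s - 6) - (-2*s^2 + 2*s) = -s - 6 is ≤ 0 throughout, so the area is a single integral of |-s - 6|.
∫[1,2] (-s - 6) ds = -15/2; the area of that piece is 15/2.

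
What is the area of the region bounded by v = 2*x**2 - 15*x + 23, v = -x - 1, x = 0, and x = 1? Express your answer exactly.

53/3

On [0, 1], (2*x**2 - 15*x + 23) - (-x - 1) = 2*x**2 - 14*x + 24 is ≥ 0 throughout, so the area is a single integral of |2*x**2 - 14*x + 24|.
∫[0,1] (2*x**2 - 14*x + 24) dx = 53/3.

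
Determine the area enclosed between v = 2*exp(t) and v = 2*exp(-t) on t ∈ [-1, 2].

The difference (2*exp(t)) - (2*exp(-t)) = 2*exp(t) - 2*exp(-t) changes sign at t = 0 inside [-1, 2], so split the integral there.
∫[-1,0] (2*exp(t) - 2*exp(-t)) dt = -2*exp(1) - 2*exp(-1) + 4; the area of that piece is -4 + 2*exp(-1) + 2*exp(1).
∫[0,2] (2*exp(t) - 2*exp(-t)) dt = -4 + 2*exp(-2) + 2*exp(2).
Total area = (-4 + 2*exp(-1) + 2*exp(1)) + (-4 + 2*exp(-2) + 2*exp(2)) = -8 + 2*exp(-2) + 2*exp(-1) + 2*exp(1) + 2*exp(2).

-8 + 2*exp(-2) + 2*exp(-1) + 2*exp(1) + 2*exp(2)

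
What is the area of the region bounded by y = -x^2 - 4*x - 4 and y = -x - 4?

Set the curves equal: -x^2 - 4*x - 4 = -x - 4, so -x^2 - 3*x = 0, which factors as -x*(x + 3) = 0. The curves meet at x = -3, 0.
On [-3, 0], y = -x^2 - 4*x - 4 is on top; that piece has area ∫[-3,0] (-x^2 - 3*x) dx = 9/2.

9/2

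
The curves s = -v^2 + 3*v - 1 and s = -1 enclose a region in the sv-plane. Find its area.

Both boundary curves give s as a function of v, so integrate with respect to v. Setting them equal: -v^2 + 3*v = 0, i.e. -v*(v - 3) = 0, so they meet at v = 0, 3.
For v in [0, 3], s = -v^2 + 3*v - 1 is on the right; area = ∫[0,3] (-v^2 + 3*v) dv = 9/2.

9/2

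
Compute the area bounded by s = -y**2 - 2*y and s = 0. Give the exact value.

4/3

Both boundary curves give s as a function of y, so integrate with respect to y. Setting them equal: -y**2 - 2*y = 0, i.e. -y*(y + 2) = 0, so they meet at y = -2, 0.
For y in [-2, 0], s = -y**2 - 2*y is on the right; area = ∫[-2,0] (-y**2 - 2*y) dy = 4/3.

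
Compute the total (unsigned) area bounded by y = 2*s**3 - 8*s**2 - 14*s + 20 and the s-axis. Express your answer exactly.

937/6

The curve meets the s-axis where 2*s**3 - 8*s**2 - 14*s + 20 = 0, i.e. 2*(s - 5)*(s - 1)*(s + 2) = 0, at s = -2, 1, 5.
On [-2, 1] the curve lies above the axis; ∫[-2,1] (2*s**3 - 8*s**2 - 14*s + 20) ds = 99/2, giving area 99/2.
On [1, 5] the curve lies below the axis; ∫[1,5] (2*s**3 - 8*s**2 - 14*s + 20) ds = -320/3, giving area 320/3.
Total area = 99/2 + 320/3 = 937/6.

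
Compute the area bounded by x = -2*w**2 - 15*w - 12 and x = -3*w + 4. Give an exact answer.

8/3

Both boundary curves give x as a function of w, so integrate with respect to w. Setting them equal: -2*w**2 - 12*w - 16 = 0, i.e. -2*(w + 2)*(w + 4) = 0, so they meet at w = -4, -2.
For w in [-4, -2], x = -2*w**2 - 15*w - 12 is on the right; area = ∫[-4,-2] (-2*w**2 - 12*w - 16) dw = 8/3.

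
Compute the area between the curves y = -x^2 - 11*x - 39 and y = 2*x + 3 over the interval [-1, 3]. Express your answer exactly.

688/3

On [-1, 3], (-x^2 - 11*x - 39) - (2*x + 3) = -x^2 - 13*x - 42 is ≤ 0 throughout, so the area is a single integral of |-x^2 - 13*x - 42|.
∫[-1,3] (-x^2 - 13*x - 42) dx = -688/3; the area of that piece is 688/3.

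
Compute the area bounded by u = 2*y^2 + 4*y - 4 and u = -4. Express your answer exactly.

8/3

Both boundary curves give u as a function of y, so integrate with respect to y. Setting them equal: 2*y^2 + 4*y = 0, i.e. 2*y*(y + 2) = 0, so they meet at y = -2, 0.
For y in [-2, 0], u = 2*y^2 + 4*y - 4 is on the left; area = ∫[-2,0] (-(2*y^2 + 4*y)) dy = 8/3.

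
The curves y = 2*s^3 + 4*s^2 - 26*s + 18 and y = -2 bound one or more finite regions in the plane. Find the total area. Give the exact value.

1741/6

Set the curves equal: 2*s^3 + 4*s^2 - 26*s + 18 = -2, so 2*s^3 + 4*s^2 - 26*s + 20 = 0, which factors as 2*(s - 2)*(s - 1)*(s + 5) = 0. The curves meet at s = -5, 1, 2.
On [-5, 1], y = 2*s^3 + 4*s^2 - 26*s + 18 is on top; that piece has area ∫[-5,1] (2*s^3 + 4*s^2 - 26*s + 20) ds = 288.
On [1, 2], y = -2 is on top; that piece has area ∫[1,2] (-(2*s^3 + 4*s^2 - 26*s + 20)) ds = 13/6.
Total enclosed area = 288 + 13/6 = 1741/6.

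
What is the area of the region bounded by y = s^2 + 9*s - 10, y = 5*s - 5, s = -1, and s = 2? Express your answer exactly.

The difference (s^2 + 9*s - 10) - (5*s - 5) = s^2 + 4*s - 5 changes sign at s = 1 inside [-1, 2], so split the integral there.
∫[-1,1] (s^2 + 4*s - 5) ds = -28/3; the area of that piece is 28/3.
∫[1,2] (s^2 + 4*s - 5) ds = 10/3.
Total area = 28/3 + 10/3 = 38/3.

38/3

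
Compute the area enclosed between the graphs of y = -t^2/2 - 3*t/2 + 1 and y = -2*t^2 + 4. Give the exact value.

Set the curves equal: -t^2/2 - 3*t/2 + 1 = -2*t^2 + 4, so 3*t^2/2 - 3*t/2 - 3 = 0, which factors as 3*(t - 2)*(t + 1)/2 = 0. The curves meet at t = -1, 2.
On [-1, 2], y = -2*t^2 + 4 is on top; that piece has area ∫[-1,2] (-(3*t^2/2 - 3*t/2 - 3)) dt = 27/4.

27/4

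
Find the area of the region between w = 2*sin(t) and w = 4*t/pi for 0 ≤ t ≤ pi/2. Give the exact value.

On [0, pi/2], (2*sin(t)) - (4*t/pi) = -4*t/pi + 2*sin(t) is ≥ 0 throughout, so the area is a single integral of |-4*t/pi + 2*sin(t)|.
∫[0,pi/2] (-4*t/pi + 2*sin(t)) dt = 2 - pi/2.

2 - pi/2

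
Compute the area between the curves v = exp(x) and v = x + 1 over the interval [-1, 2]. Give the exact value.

On [-1, 2], (exp(x)) - (x + 1) = -x + exp(x) - 1 is ≥ 0 throughout, so the area is a single integral of |-x + exp(x) - 1|.
∫[-1,2] (-x + exp(x) - 1) dx = -9/2 - exp(-1) + exp(2).

-9/2 - exp(-1) + exp(2)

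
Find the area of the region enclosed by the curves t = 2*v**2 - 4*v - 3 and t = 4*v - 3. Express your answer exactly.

64/3

Both boundary curves give t as a function of v, so integrate with respect to v. Setting them equal: 2*v**2 - 8*v = 0, i.e. 2*v*(v - 4) = 0, so they meet at v = 0, 4.
For v in [0, 4], t = 2*v**2 - 4*v - 3 is on the left; area = ∫[0,4] (-(2*v**2 - 8*v)) dv = 64/3.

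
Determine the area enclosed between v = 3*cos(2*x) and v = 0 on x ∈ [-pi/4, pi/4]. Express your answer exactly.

On [-pi/4, pi/4], (3*cos(2*x)) - (0) = 3*cos(2*x) is ≥ 0 throughout, so the area is a single integral of |3*cos(2*x)|.
∫[-pi/4,pi/4] (3*cos(2*x)) dx = 3.

3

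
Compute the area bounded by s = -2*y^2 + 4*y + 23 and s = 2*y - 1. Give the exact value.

343/3

Both boundary curves give s as a function of y, so integrate with respect to y. Setting them equal: -2*y^2 + 2*y + 24 = 0, i.e. -2*(y - 4)*(y + 3) = 0, so they meet at y = -3, 4.
For y in [-3, 4], s = -2*y^2 + 4*y + 23 is on the right; area = ∫[-3,4] (-2*y^2 + 2*y + 24) dy = 343/3.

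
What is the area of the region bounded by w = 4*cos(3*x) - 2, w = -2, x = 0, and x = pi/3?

The difference (4*cos(3*x) - 2) - (-2) = 4*cos(3*x) changes sign at x = pi/6 inside [0, pi/3], so split the integral there.
∫[0,pi/6] (4*cos(3*x)) dx = 4/3.
∫[pi/6,pi/3] (4*cos(3*x)) dx = -4/3; the area of that piece is 4/3.
Total area = 4/3 + 4/3 = 8/3.

8/3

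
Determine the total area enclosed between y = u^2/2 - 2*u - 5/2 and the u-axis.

18

The curve meets the u-axis where u^2/2 - 2*u - 5/2 = 0, i.e. (u - 5)*(u + 1)/2 = 0, at u = -1, 5.
On [-1, 5] the curve lies below the axis; ∫[-1,5] (u^2/2 - 2*u - 5/2) du = -18, giving area 18.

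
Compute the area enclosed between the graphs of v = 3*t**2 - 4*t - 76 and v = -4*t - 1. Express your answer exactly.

Set the curves equal: 3*t**2 - 4*t - 76 = -4*t - 1, so 3*t**2 - 75 = 0, which factors as 3*(t - 5)*(t + 5) = 0. The curves meet at t = -5, 5.
On [-5, 5], v = -4*t - 1 is on top; that piece has area ∫[-5,5] (-(3*t**2 - 75)) dt = 500.

500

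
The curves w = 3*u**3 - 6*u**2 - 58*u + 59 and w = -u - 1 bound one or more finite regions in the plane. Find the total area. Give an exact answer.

2521/4

Set the curves equal: 3*u**3 - 6*u**2 - 58*u + 59 = -u - 1, so 3*u**3 - 6*u**2 - 57*u + 60 = 0, which factors as 3*(u - 5)*(u - 1)*(u + 4) = 0. The curves meet at u = -4, 1, 5.
On [-4, 1], w = 3*u**3 - 6*u**2 - 58*u + 59 is on top; that piece has area ∫[-4,1] (3*u**3 - 6*u**2 - 57*u + 60) du = 1625/4.
On [1, 5], w = -u - 1 is on top; that piece has area ∫[1,5] (-(3*u**3 - 6*u**2 - 57*u + 60)) du = 224.
Total enclosed area = 1625/4 + 224 = 2521/4.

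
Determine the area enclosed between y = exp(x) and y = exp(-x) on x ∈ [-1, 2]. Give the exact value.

-4 + exp(-2) + exp(-1) + exp(1) + exp(2)

The difference (exp(x)) - (exp(-x)) = exp(x) - exp(-x) changes sign at x = 0 inside [-1, 2], so split the integral there.
∫[-1,0] (exp(x) - exp(-x)) dx = -exp(1) - exp(-1) + 2; the area of that piece is -2 + exp(-1) + exp(1).
∫[0,2] (exp(x) - exp(-x)) dx = -2 + exp(-2) + exp(2).
Total area = (-2 + exp(-1) + exp(1)) + (-2 + exp(-2) + exp(2)) = -4 + exp(-2) + exp(-1) + exp(1) + exp(2).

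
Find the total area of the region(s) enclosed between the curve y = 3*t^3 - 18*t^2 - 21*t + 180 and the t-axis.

1551/2

The curve meets the t-axis where 3*t^3 - 18*t^2 - 21*t + 180 = 0, i.e. 3*(t - 5)*(t - 4)*(t + 3) = 0, at t = -3, 4, 5.
On [-3, 4] the curve lies above the axis; ∫[-3,4] (3*t^3 - 18*t^2 - 21*t + 180) dt = 3087/4, giving area 3087/4.
On [4, 5] the curve lies below the axis; ∫[4,5] (3*t^3 - 18*t^2 - 21*t + 180) dt = -15/4, giving area 15/4.
Total area = 3087/4 + 15/4 = 1551/2.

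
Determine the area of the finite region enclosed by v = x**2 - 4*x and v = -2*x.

4/3

Set the curves equal: x**2 - 4*x = -2*x, so x**2 - 2*x = 0, which factors as x*(x - 2) = 0. The curves meet at x = 0, 2.
On [0, 2], v = -2*x is on top; that piece has area ∫[0,2] (-(x**2 - 2*x)) dx = 4/3.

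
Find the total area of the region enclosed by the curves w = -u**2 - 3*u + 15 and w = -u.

256/3

Set the curves equal: -u**2 - 3*u + 15 = -u, so -u**2 - 2*u + 15 = 0, which factors as -(u - 3)*(u + 5) = 0. The curves meet at u = -5, 3.
On [-5, 3], w = -u**2 - 3*u + 15 is on top; that piece has area ∫[-5,3] (-u**2 - 2*u + 15) du = 256/3.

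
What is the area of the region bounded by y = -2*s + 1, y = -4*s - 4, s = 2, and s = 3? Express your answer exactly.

On [2, 3], (-2*s + 1) - (-4*s - 4) = 2*s + 5 is ≥ 0 throughout, so the area is a single integral of |2*s + 5|.
∫[2,3] (2*s + 5) ds = 10.

10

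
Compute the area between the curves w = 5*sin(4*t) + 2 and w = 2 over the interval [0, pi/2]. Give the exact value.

5

The difference (5*sin(4*t) + 2) - (2) = 5*sin(4*t) changes sign at t = pi/4 inside [0, pi/2], so split the integral there.
∫[0,pi/4] (5*sin(4*t)) dt = 5/2.
∫[pi/4,pi/2] (5*sin(4*t)) dt = -5/2; the area of that piece is 5/2.
Total area = 5/2 + 5/2 = 5.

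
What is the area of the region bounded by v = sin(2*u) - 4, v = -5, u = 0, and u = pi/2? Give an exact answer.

1 + pi/2

On [0, pi/2], (sin(2*u) - 4) - (-5) = sin(2*u) + 1 is ≥ 0 throughout, so the area is a single integral of |sin(2*u) + 1|.
∫[0,pi/2] (sin(2*u) + 1) du = 1 + pi/2.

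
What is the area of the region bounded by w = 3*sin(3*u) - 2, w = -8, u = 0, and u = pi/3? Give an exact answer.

2 + 2*pi

On [0, pi/3], (3*sin(3*u) - 2) - (-8) = 3*sin(3*u) + 6 is ≥ 0 throughout, so the area is a single integral of |3*sin(3*u) + 6|.
∫[0,pi/3] (3*sin(3*u) + 6) du = 2 + 2*pi.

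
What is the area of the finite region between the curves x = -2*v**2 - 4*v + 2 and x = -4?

64/3

Both boundary curves give x as a function of v, so integrate with respect to v. Setting them equal: -2*v**2 - 4*v + 6 = 0, i.e. -2*(v - 1)*(v + 3) = 0, so they meet at v = -3, 1.
For v in [-3, 1], x = -2*v**2 - 4*v + 2 is on the right; area = ∫[-3,1] (-2*v**2 - 4*v + 6) dv = 64/3.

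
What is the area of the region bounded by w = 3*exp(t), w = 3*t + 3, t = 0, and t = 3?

-51/2 + 3*exp(3)

On [0, 3], (3*exp(t)) - (3*t + 3) = -3*t + 3*exp(t) - 3 is ≥ 0 throughout, so the area is a single integral of |-3*t + 3*exp(t) - 3|.
∫[0,3] (-3*t + 3*exp(t) - 3) dt = -51/2 + 3*exp(3).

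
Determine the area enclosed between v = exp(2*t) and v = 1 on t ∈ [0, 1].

On [0, 1], (exp(2*t)) - (1) = exp(2*t) - 1 is ≥ 0 throughout, so the area is a single integral of |exp(2*t) - 1|.
∫[0,1] (exp(2*t) - 1) dt = -3/2 + exp(2)/2.

-3/2 + exp(2)/2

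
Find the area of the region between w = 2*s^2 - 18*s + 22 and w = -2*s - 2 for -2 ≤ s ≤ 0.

On [-2, 0], (2*s^2 - 18*s + 22) - (-2*s - 2) = 2*s^2 - 16*s + 24 is ≥ 0 throughout, so the area is a single integral of |2*s^2 - 16*s + 24|.
∫[-2,0] (2*s^2 - 16*s + 24) ds = 256/3.

256/3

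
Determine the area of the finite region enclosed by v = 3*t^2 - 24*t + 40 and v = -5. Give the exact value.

4

Set the curves equal: 3*t^2 - 24*t + 40 = -5, so 3*t^2 - 24*t + 45 = 0, which factors as 3*(t - 5)*(t - 3) = 0. The curves meet at t = 3, 5.
On [3, 5], v = -5 is on top; that piece has area ∫[3,5] (-(3*t^2 - 24*t + 45)) dt = 4.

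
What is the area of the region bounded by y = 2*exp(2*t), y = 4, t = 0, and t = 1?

The difference (2*exp(2*t)) - (4) = 2*exp(2*t) - 4 changes sign at t = log(2)/2 inside [0, 1], so split the integral there.
∫[0,log(2)/2] (2*exp(2*t) - 4) dt = 1 - log(4); the area of that piece is -1 + log(4).
∫[log(2)/2,1] (2*exp(2*t) - 4) dt = -6 + 2*log(2) + exp(2).
Total area = (-1 + log(4)) + (-6 + 2*log(2) + exp(2)) = -7 + 4*log(2) + exp(2).

-7 + 4*log(2) + exp(2)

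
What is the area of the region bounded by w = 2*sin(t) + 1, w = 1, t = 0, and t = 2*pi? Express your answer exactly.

The difference (2*sin(t) + 1) - (1) = 2*sin(t) changes sign at t = pi inside [0, 2*pi], so split the integral there.
∫[0,pi] (2*sin(t)) dt = 4.
∫[pi,2*pi] (2*sin(t)) dt = -4; the area of that piece is 4.
Total area = 4 + 4 = 8.

8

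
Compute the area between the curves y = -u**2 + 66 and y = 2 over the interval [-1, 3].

740/3

On [-1, 3], (-u**2 + 66) - (2) = -u**2 + 64 is ≥ 0 throughout, so the area is a single integral of |-u**2 + 64|.
∫[-1,3] (-u**2 + 64) du = 740/3.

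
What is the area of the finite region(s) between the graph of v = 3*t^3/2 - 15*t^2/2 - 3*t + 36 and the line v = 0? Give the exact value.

The curve meets the t-axis where 3*t^3/2 - 15*t^2/2 - 3*t + 36 = 0, i.e. 3*(t - 4)*(t - 3)*(t + 2)/2 = 0, at t = -2, 3, 4.
On [-2, 3] the curve lies above the axis; ∫[-2,3] (3*t^3/2 - 15*t^2/2 - 3*t + 36) dt = 875/8, giving area 875/8.
On [3, 4] the curve lies below the axis; ∫[3,4] (3*t^3/2 - 15*t^2/2 - 3*t + 36) dt = -11/8, giving area 11/8.
Total area = 875/8 + 11/8 = 443/4.

443/4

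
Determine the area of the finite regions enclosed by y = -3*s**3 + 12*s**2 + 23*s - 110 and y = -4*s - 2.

1741/4

Set the curves equal: -3*s**3 + 12*s**2 + 23*s - 110 = -4*s - 2, so -3*s**3 + 12*s**2 + 27*s - 108 = 0, which factors as -3*(s - 4)*(s - 3)*(s + 3) = 0. The curves meet at s = -3, 3, 4.
On [-3, 3], y = -4*s - 2 is on top; that piece has area ∫[-3,3] (-(-3*s**3 + 12*s**2 + 27*s - 108)) ds = 432.
On [3, 4], y = -3*s**3 + 12*s**2 + 23*s - 110 is on top; that piece has area ∫[3,4] (-3*s**3 + 12*s**2 + 27*s - 108) ds = 13/4.
Total enclosed area = 432 + 13/4 = 1741/4.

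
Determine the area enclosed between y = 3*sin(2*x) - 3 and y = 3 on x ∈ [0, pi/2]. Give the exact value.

On [0, pi/2], (3*sin(2*x) - 3) - (3) = 3*sin(2*x) - 6 is ≤ 0 throughout, so the area is a single integral of |3*sin(2*x) - 6|.
∫[0,pi/2] (3*sin(2*x) - 6) dx = 3 - 3*pi; the area of that piece is -3 + 3*pi.

-3 + 3*pi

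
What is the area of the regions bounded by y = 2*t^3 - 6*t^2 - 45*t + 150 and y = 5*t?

1048

Set the curves equal: 2*t^3 - 6*t^2 - 45*t + 150 = 5*t, so 2*t^3 - 6*t^2 - 50*t + 150 = 0, which factors as 2*(t - 5)*(t - 3)*(t + 5) = 0. The curves meet at t = -5, 3, 5.
On [-5, 3], y = 2*t^3 - 6*t^2 - 45*t + 150 is on top; that piece has area ∫[-5,3] (2*t^3 - 6*t^2 - 50*t + 150) dt = 1024.
On [3, 5], y = 5*t is on top; that piece has area ∫[3,5] (-(2*t^3 - 6*t^2 - 50*t + 150)) dt = 24.
Total enclosed area = 1024 + 24 = 1048.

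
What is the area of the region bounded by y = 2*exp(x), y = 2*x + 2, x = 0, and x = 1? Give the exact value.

On [0, 1], (2*exp(x)) - (2*x + 2) = -2*x + 2*exp(x) - 2 is ≥ 0 throughout, so the area is a single integral of |-2*x + 2*exp(x) - 2|.
∫[0,1] (-2*x + 2*exp(x) - 2) dx = -5 + 2*exp(1).

-5 + 2*exp(1)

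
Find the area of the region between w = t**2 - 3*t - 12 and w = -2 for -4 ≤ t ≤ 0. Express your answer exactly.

28

The difference (t**2 - 3*t - 12) - (-2) = t**2 - 3*t - 10 changes sign at t = -2 inside [-4, 0], so split the integral there.
∫[-4,-2] (t**2 - 3*t - 10) dt = 50/3.
∫[-2,0] (t**2 - 3*t - 10) dt = -34/3; the area of that piece is 34/3.
Total area = 50/3 + 34/3 = 28.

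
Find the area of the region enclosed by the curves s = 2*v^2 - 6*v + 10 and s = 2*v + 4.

Both boundary curves give s as a function of v, so integrate with respect to v. Setting them equal: 2*v^2 - 8*v + 6 = 0, i.e. 2*(v - 3)*(v - 1) = 0, so they meet at v = 1, 3.
For v in [1, 3], s = 2*v^2 - 6*v + 10 is on the left; area = ∫[1,3] (-(2*v^2 - 8*v + 6)) dv = 8/3.

8/3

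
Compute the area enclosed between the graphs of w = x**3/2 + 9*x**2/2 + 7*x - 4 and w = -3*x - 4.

131/8

Set the curves equal: x**3/2 + 9*x**2/2 + 7*x - 4 = -3*x - 4, so x**3/2 + 9*x**2/2 + 10*x = 0, which factors as x*(x + 4)*(x + 5)/2 = 0. The curves meet at x = -5, -4, 0.
On [-5, -4], w = x**3/2 + 9*x**2/2 + 7*x - 4 is on top; that piece has area ∫[-5,-4] (x**3/2 + 9*x**2/2 + 10*x) dx = 3/8.
On [-4, 0], w = -3*x - 4 is on top; that piece has area ∫[-4,0] (-(x**3/2 + 9*x**2/2 + 10*x)) dx = 16.
Total enclosed area = 3/8 + 16 = 131/8.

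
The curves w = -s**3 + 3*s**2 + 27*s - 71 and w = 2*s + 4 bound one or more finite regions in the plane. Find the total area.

524

Set the curves equal: -s**3 + 3*s**2 + 27*s - 71 = 2*s + 4, so -s**3 + 3*s**2 + 25*s - 75 = 0, which factors as -(s - 5)*(s - 3)*(s + 5) = 0. The curves meet at s = -5, 3, 5.
On [-5, 3], w = 2*s + 4 is on top; that piece has area ∫[-5,3] (-(-s**3 + 3*s**2 + 25*s - 75)) ds = 512.
On [3, 5], w = -s**3 + 3*s**2 + 27*s - 71 is on top; that piece has area ∫[3,5] (-s**3 + 3*s**2 + 25*s - 75) ds = 12.
Total enclosed area = 512 + 12 = 524.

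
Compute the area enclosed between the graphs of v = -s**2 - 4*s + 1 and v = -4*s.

4/3

Set the curves equal: -s**2 - 4*s + 1 = -4*s, so -s**2 + 1 = 0, which factors as -(s - 1)*(s + 1) = 0. The curves meet at s = -1, 1.
On [-1, 1], v = -s**2 - 4*s + 1 is on top; that piece has area ∫[-1,1] (-s**2 + 1) ds = 4/3.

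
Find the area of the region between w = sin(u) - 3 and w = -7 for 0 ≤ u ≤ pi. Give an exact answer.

On [0, pi], (sin(u) - 3) - (-7) = sin(u) + 4 is ≥ 0 throughout, so the area is a single integral of |sin(u) + 4|.
∫[0,pi] (sin(u) + 4) du = 2 + 4*pi.

2 + 4*pi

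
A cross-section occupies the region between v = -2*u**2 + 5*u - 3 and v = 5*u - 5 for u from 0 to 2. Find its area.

The difference (-2*u**2 + 5*u - 3) - (5*u - 5) = -2*u**2 + 2 changes sign at u = 1 inside [0, 2], so split the integral there.
∫[0,1] (-2*u**2 + 2) du = 4/3.
∫[1,2] (-2*u**2 + 2) du = -8/3; the area of that piece is 8/3.
Total area = 4/3 + 8/3 = 4.

4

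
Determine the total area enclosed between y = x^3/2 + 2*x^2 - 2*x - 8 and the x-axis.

The curve meets the x-axis where x^3/2 + 2*x^2 - 2*x - 8 = 0, i.e. (x - 2)*(x + 2)*(x + 4)/2 = 0, at x = -4, -2, 2.
On [-4, -2] the curve lies above the axis; ∫[-4,-2] (x^3/2 + 2*x^2 - 2*x - 8) dx = 10/3, giving area 10/3.
On [-2, 2] the curve lies below the axis; ∫[-2,2] (x^3/2 + 2*x^2 - 2*x - 8) dx = -64/3, giving area 64/3.
Total area = 10/3 + 64/3 = 74/3.

74/3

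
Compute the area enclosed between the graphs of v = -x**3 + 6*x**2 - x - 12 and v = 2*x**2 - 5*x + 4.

148/3

Set the curves equal: -x**3 + 6*x**2 - x - 12 = 2*x**2 - 5*x + 4, so -x**3 + 4*x**2 + 4*x - 16 = 0, which factors as -(x - 4)*(x - 2)*(x + 2) = 0. The curves meet at x = -2, 2, 4.
On [-2, 2], v = 2*x**2 - 5*x + 4 is on top; that piece has area ∫[-2,2] (-(-x**3 + 4*x**2 + 4*x - 16)) dx = 128/3.
On [2, 4], v = -x**3 + 6*x**2 - x - 12 is on top; that piece has area ∫[2,4] (-x**3 + 4*x**2 + 4*x - 16) dx = 20/3.
Total enclosed area = 128/3 + 20/3 = 148/3.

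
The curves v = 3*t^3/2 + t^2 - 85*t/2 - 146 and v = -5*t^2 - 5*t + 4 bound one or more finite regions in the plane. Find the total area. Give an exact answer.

Set the curves equal: 3*t^3/2 + t^2 - 85*t/2 - 146 = -5*t^2 - 5*t + 4, so 3*t^3/2 + 6*t^2 - 75*t/2 - 150 = 0, which factors as 3*(t - 5)*(t + 4)*(t + 5)/2 = 0. The curves meet at t = -5, -4, 5.
On [-5, -4], v = 3*t^3/2 + t^2 - 85*t/2 - 146 is on top; that piece has area ∫[-5,-4] (3*t^3/2 + 6*t^2 - 75*t/2 - 150) dt = 19/8.
On [-4, 5], v = -5*t^2 - 5*t + 4 is on top; that piece has area ∫[-4,5] (-(3*t^3/2 + 6*t^2 - 75*t/2 - 150)) dt = 8019/8.
Total enclosed area = 19/8 + 8019/8 = 4019/4.

4019/4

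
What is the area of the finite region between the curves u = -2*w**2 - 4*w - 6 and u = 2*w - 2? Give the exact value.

Both boundary curves give u as a function of w, so integrate with respect to w. Setting them equal: -2*w**2 - 6*w - 4 = 0, i.e. -2*(w + 1)*(w + 2) = 0, so they meet at w = -2, -1.
For w in [-2, -1], u = -2*w**2 - 4*w - 6 is on the right; area = ∫[-2,-1] (-2*w**2 - 6*w - 4) dw = 1/3.

1/3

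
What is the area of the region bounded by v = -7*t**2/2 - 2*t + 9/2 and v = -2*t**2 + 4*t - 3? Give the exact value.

54

Set the curves equal: -7*t**2/2 - 2*t + 9/2 = -2*t**2 + 4*t - 3, so -3*t**2/2 - 6*t + 15/2 = 0, which factors as -3*(t - 1)*(t + 5)/2 = 0. The curves meet at t = -5, 1.
On [-5, 1], v = -7*t**2/2 - 2*t + 9/2 is on top; that piece has area ∫[-5,1] (-3*t**2/2 - 6*t + 15/2) dt = 54.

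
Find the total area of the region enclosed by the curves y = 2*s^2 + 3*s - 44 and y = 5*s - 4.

Set the curves equal: 2*s^2 + 3*s - 44 = 5*s - 4, so 2*s^2 - 2*s - 40 = 0, which factors as 2*(s - 5)*(s + 4) = 0. The curves meet at s = -4, 5.
On [-4, 5], y = 5*s - 4 is on top; that piece has area ∫[-4,5] (-(2*s^2 - 2*s - 40)) ds = 243.

243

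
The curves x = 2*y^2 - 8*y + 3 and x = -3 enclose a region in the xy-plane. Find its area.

8/3

Both boundary curves give x as a function of y, so integrate with respect to y. Setting them equal: 2*y^2 - 8*y + 6 = 0, i.e. 2*(y - 3)*(y - 1) = 0, so they meet at y = 1, 3.
For y in [1, 3], x = 2*y^2 - 8*y + 3 is on the left; area = ∫[1,3] (-(2*y^2 - 8*y + 6)) dy = 8/3.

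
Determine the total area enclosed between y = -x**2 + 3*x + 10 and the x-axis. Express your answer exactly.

343/6

The curve meets the x-axis where -x**2 + 3*x + 10 = 0, i.e. -(x - 5)*(x + 2) = 0, at x = -2, 5.
On [-2, 5] the curve lies above the axis; ∫[-2,5] (-x**2 + 3*x + 10) dx = 343/6, giving area 343/6.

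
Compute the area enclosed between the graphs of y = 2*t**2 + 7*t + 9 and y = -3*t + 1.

9

Set the curves equal: 2*t**2 + 7*t + 9 = -3*t + 1, so 2*t**2 + 10*t + 8 = 0, which factors as 2*(t + 1)*(t + 4) = 0. The curves meet at t = -4, -1.
On [-4, -1], y = -3*t + 1 is on top; that piece has area ∫[-4,-1] (-(2*t**2 + 10*t + 8)) dt = 9.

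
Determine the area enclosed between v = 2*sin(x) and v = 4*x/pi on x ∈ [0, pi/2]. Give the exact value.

2 - pi/2

On [0, pi/2], (2*sin(x)) - (4*x/pi) = -4*x/pi + 2*sin(x) is ≥ 0 throughout, so the area is a single integral of |-4*x/pi + 2*sin(x)|.
∫[0,pi/2] (-4*x/pi + 2*sin(x)) dx = 2 - pi/2.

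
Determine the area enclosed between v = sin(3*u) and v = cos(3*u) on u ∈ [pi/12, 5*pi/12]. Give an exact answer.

On [pi/12, 5*pi/12], (sin(3*u)) - (cos(3*u)) = sin(3*u) - cos(3*u) is ≥ 0 throughout, so the area is a single integral of |sin(3*u) - cos(3*u)|.
∫[pi/12,5*pi/12] (sin(3*u) - cos(3*u)) du = 2*sqrt(2)/3.

2*sqrt(2)/3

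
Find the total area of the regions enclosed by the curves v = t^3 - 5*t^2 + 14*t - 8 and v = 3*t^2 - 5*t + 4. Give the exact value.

37/12

Set the curves equal: t^3 - 5*t^2 + 14*t - 8 = 3*t^2 - 5*t + 4, so t^3 - 8*t^2 + 19*t - 12 = 0, which factors as (t - 4)*(t - 3)*(t - 1) = 0. The curves meet at t = 1, 3, 4.
On [1, 3], v = t^3 - 5*t^2 + 14*t - 8 is on top; that piece has area ∫[1,3] (t^3 - 8*t^2 + 19*t - 12) dt = 8/3.
On [3, 4], v = 3*t^2 - 5*t + 4 is on top; that piece has area ∫[3,4] (-(t^3 - 8*t^2 + 19*t - 12)) dt = 5/12.
Total enclosed area = 8/3 + 5/12 = 37/12.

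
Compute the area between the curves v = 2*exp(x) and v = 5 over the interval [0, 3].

-23 - 10*log(2) + 10*log(5) + 2*exp(3)

The difference (2*exp(x)) - (5) = 2*exp(x) - 5 changes sign at x = log(5/2) inside [0, 3], so split the integral there.
∫[0,log(5/2)] (2*exp(x) - 5) dx = log(32/3125) + 3; the area of that piece is -3 + log(3125/32).
∫[log(5/2),3] (2*exp(x) - 5) dx = -20 - 5*log(2) + 5*log(5) + 2*exp(3).
Total area = (-3 + log(3125/32)) + (-20 - 5*log(2) + 5*log(5) + 2*exp(3)) = -23 - 10*log(2) + 10*log(5) + 2*exp(3).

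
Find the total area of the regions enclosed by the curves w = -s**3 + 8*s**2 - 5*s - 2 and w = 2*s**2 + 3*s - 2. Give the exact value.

8

Set the curves equal: -s**3 + 8*s**2 - 5*s - 2 = 2*s**2 + 3*s - 2, so -s**3 + 6*s**2 - 8*s = 0, which factors as -s*(s - 4)*(s - 2) = 0. The curves meet at s = 0, 2, 4.
On [0, 2], w = 2*s**2 + 3*s - 2 is on top; that piece has area ∫[0,2] (-(-s**3 + 6*s**2 - 8*s)) ds = 4.
On [2, 4], w = -s**3 + 8*s**2 - 5*s - 2 is on top; that piece has area ∫[2,4] (-s**3 + 6*s**2 - 8*s) ds = 4.
Total enclosed area = 4 + 4 = 8.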